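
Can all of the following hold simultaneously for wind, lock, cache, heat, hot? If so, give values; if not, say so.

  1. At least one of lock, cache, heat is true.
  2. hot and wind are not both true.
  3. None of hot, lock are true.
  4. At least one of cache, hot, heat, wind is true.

wind = False; lock = False; cache = True; heat = True; hot = False

  (1) {lock, cache, heat}: 2 true — at least one ✓
  (2) hot=F, wind=F — not both ✓
  (3) {hot, lock}: 0 true — none ✓
  (4) {cache, hot, heat, wind}: 2 true — at least one ✓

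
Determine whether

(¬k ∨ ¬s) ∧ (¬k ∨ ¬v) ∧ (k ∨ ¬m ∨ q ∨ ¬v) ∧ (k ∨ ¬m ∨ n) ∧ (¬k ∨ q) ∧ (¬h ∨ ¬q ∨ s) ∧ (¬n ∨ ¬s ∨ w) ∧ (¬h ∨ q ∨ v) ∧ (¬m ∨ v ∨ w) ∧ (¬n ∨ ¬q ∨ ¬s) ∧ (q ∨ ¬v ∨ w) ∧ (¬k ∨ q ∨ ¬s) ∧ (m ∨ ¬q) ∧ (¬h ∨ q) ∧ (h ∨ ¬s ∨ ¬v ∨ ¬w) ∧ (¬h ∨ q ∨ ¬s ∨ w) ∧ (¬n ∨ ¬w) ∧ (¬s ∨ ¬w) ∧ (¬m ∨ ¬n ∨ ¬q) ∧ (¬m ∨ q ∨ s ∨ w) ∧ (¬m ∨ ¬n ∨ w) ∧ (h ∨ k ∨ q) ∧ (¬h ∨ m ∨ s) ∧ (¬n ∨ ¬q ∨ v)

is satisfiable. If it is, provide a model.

v = False; w = True; h = False; q = True; n = False; m = True; k = True; s = False

Set v = False.
Try w = False:
  (¬m ∨ v ∨ w) forces m = False.
  (m ∨ ¬q) forces q = False.
  (¬k ∨ q) forces k = False.
  (¬h ∨ q ∨ v) forces h = False.
  clause (h ∨ k ∨ q) is falsified — backtrack.
So w = True.
  then (¬n ∨ ¬w) forces n = False.
  then (¬s ∨ ¬w) forces s = False.
Set h = False.
Set q = True.
  then (m ∨ ¬q) forces m = True.
  then (k ∨ ¬m ∨ n) forces k = True.
All clauses satisfied.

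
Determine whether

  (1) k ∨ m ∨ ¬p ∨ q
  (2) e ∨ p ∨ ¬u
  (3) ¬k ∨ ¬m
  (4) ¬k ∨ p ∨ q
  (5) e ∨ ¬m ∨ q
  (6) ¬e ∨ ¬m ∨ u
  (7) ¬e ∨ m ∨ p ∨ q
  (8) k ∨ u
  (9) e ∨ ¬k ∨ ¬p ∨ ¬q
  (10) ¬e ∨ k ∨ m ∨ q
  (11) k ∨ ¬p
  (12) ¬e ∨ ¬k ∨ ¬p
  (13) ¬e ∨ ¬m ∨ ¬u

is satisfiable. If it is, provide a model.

q = False; e = False; m = False; u = True; p = True; k = True

Set q = False.
Set e = False.
  then (e ∨ ¬m ∨ q) forces m = False.
Set u = True.
  then (e ∨ p ∨ ¬u) forces p = True.
  then (k ∨ ¬p) forces k = True.
All clauses satisfied.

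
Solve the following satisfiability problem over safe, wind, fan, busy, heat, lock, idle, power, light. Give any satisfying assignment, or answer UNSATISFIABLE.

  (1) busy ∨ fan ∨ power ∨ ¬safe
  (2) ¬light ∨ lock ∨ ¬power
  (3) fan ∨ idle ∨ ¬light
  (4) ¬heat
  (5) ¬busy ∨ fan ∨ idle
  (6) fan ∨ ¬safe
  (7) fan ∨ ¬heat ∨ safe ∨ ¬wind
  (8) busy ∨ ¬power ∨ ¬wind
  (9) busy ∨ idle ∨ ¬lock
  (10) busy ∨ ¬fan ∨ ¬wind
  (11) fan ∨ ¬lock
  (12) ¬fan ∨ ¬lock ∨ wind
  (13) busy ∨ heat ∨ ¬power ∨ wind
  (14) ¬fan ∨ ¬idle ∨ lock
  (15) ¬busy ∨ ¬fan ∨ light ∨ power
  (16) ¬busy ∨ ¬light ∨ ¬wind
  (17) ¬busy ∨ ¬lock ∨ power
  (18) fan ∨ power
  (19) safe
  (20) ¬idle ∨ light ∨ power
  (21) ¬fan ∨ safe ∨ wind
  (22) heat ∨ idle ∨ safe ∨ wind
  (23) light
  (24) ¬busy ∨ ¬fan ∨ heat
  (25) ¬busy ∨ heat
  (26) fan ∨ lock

Unit clause (¬heat) forces heat = False.
Unit clause (safe) forces safe = True.
Unit clause (light) forces light = True.
In (¬busy ∨ heat) only ¬busy is left, so busy = False.
In (fan ∨ ¬safe) only fan is left, so fan = True.
In (busy ∨ ¬fan ∨ ¬wind) only ¬wind is left, so wind = False.
In (¬fan ∨ ¬lock ∨ wind) only ¬lock is left, so lock = False.
In (busy ∨ heat ∨ ¬power ∨ wind) only ¬power is left, so power = False.
In (¬fan ∨ ¬idle ∨ lock) only ¬idle is left, so idle = False.
All clauses satisfied.

safe = True; wind = False; fan = True; busy = False; heat = False; lock = False; idle = False; power = False; light = True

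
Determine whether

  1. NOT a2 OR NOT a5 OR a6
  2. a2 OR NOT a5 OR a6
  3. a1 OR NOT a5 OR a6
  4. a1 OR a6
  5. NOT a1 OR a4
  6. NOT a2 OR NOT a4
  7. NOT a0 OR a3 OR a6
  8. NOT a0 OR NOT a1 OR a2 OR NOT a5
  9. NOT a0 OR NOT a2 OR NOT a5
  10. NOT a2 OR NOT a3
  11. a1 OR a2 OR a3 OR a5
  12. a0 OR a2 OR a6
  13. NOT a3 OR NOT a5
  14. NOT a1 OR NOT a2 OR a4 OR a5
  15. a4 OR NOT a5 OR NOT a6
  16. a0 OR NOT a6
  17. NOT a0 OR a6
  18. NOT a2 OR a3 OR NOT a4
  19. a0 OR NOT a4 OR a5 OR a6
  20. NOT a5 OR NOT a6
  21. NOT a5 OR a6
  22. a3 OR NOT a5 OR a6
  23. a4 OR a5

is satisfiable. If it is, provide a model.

Set a0 = True.
  then (NOT a0 OR a6) forces a6 = True.
  then (NOT a5 OR NOT a6) forces a5 = False.
  then (a4 OR a5) forces a4 = True.
  then (NOT a2 OR NOT a4) forces a2 = False.
Set a1 = False.
  then (a1 OR a2 OR a3 OR a5) forces a3 = True.
All clauses satisfied.

a0 = True, a1 = False, a2 = False, a3 = True, a4 = True, a5 = False, a6 = True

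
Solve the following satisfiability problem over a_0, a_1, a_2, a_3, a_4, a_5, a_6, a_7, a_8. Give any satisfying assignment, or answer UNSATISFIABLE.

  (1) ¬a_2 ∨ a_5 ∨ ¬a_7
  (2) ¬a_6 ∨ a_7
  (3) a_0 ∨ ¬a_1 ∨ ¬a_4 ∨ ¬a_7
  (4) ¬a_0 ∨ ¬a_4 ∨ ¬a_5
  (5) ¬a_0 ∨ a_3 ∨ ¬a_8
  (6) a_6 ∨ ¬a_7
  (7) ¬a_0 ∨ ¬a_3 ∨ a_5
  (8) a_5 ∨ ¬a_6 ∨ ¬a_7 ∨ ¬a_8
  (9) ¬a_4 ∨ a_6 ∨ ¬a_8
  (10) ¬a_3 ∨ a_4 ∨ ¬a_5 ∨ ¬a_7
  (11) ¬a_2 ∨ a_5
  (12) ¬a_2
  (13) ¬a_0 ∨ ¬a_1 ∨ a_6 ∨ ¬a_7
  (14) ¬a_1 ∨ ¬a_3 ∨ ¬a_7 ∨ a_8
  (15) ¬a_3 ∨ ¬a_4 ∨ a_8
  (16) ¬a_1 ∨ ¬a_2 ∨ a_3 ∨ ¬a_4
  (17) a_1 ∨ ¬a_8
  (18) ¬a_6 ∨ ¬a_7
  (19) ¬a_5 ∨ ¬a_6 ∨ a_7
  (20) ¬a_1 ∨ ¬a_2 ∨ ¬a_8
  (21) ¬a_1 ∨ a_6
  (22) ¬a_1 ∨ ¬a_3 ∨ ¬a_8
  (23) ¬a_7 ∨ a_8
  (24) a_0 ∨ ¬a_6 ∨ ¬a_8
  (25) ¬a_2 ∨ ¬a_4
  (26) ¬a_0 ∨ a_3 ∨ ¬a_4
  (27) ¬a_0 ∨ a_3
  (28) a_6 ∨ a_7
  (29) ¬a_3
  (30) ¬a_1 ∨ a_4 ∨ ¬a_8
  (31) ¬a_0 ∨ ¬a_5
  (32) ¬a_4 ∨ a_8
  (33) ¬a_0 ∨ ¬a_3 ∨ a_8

Case a_6 = True:
  (¬a_6 ∨ a_7) forces a_7 = True.
  Clause (¬a_6 ∨ ¬a_7) is falsified — contradiction.
Case a_6 = False:
  (a_6 ∨ ¬a_7) forces a_7 = False.
  Clause (a_6 ∨ a_7) is falsified — contradiction.
Both cases fail, so the formula is unsatisfiable.

No satisfying assignment exists.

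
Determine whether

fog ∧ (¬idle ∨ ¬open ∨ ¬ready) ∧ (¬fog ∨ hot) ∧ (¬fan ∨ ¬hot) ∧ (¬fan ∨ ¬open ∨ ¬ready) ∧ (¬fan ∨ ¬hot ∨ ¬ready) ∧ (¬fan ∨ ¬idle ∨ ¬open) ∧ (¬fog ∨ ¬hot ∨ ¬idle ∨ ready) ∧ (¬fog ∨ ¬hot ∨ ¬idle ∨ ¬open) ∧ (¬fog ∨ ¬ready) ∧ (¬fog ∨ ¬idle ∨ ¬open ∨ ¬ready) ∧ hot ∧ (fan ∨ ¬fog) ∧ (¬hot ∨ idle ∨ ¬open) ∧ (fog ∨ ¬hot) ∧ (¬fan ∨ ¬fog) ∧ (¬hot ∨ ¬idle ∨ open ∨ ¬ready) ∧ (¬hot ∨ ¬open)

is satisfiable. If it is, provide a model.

Case hot = True:
  (fog) forces fog = True.
  (¬fan ∨ ¬hot) forces fan = False.
  Clause (fan ∨ ¬fog) is falsified — contradiction.
Case hot = False:
  Clause (hot) is falsified — contradiction.
Both cases fail, so the formula is unsatisfiable.

Unsatisfiable — no assignment works.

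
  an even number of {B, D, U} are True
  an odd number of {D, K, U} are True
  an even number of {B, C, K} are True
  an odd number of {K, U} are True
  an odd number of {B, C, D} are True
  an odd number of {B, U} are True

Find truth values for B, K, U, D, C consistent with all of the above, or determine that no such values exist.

UNSATISFIABLE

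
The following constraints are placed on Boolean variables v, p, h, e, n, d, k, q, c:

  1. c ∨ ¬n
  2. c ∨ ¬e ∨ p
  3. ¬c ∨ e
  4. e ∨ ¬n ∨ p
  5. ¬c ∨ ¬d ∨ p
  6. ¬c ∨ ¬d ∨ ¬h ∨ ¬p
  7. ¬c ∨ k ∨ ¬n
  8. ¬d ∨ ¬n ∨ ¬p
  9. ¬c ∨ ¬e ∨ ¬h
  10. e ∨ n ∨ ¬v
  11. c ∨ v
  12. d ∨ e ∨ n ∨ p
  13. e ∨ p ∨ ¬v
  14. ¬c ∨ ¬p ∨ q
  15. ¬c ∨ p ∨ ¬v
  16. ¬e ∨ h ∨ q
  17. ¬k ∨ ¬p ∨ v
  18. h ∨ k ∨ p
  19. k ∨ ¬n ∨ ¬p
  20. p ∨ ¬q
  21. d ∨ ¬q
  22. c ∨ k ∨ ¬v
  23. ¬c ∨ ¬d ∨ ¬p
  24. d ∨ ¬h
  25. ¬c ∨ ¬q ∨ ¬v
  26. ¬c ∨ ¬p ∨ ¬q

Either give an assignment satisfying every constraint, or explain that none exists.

Set v = True.
Set p = True.
Set h = False.
Try e = False:
  (¬c ∨ e) forces c = False.
  (c ∨ ¬n) forces n = False.
  clause (e ∨ n ∨ ¬v) is falsified — backtrack.
So e = True.
  then (¬e ∨ h ∨ q) forces q = True.
  then (d ∨ ¬q) forces d = True.
  then (¬c ∨ ¬d ∨ ¬p) forces c = False.
  then (c ∨ ¬n) forces n = False.
  then (c ∨ k ∨ ¬v) forces k = True.
All clauses satisfied.

v = True, p = True, h = False, e = True, n = False, d = True, k = True, q = True, c = False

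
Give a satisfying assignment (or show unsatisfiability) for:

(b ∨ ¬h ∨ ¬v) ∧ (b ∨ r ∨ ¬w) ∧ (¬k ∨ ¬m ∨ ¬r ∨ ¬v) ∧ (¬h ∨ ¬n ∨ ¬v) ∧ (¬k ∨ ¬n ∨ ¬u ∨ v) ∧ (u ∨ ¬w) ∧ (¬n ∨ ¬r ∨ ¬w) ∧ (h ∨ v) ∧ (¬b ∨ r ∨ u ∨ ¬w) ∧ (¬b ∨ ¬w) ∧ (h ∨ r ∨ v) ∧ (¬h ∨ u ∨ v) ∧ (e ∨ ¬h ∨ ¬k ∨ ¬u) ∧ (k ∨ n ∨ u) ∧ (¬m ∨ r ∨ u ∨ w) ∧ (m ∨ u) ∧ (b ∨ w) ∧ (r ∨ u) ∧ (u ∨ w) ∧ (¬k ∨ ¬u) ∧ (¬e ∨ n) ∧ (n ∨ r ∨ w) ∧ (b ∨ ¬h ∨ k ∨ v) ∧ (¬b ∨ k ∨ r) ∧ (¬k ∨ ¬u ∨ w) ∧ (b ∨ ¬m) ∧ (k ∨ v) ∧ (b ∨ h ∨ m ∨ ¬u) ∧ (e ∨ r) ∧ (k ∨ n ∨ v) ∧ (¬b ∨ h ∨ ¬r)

Set w = False.
  then (b ∨ w) forces b = True.
  then (u ∨ w) forces u = True.
  then (¬k ∨ ¬u) forces k = False.
  then (¬b ∨ k ∨ r) forces r = True.
  then (k ∨ v) forces v = True.
  then (¬b ∨ h ∨ ¬r) forces h = True.
  then (¬h ∨ ¬n ∨ ¬v) forces n = False.
  then (¬e ∨ n) forces e = False.
Set m = True.
All clauses satisfied.

w = False; n = False; h = True; e = False; v = True; m = True; k = False; b = True; r = True; u = True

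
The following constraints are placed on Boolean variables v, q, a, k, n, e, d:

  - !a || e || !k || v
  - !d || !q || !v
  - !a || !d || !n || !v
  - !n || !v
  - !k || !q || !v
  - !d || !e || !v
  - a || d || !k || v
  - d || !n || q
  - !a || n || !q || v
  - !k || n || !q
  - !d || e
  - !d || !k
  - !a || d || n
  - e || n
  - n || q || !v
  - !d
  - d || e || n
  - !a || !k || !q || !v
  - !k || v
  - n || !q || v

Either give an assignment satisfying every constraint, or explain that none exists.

v: False, q: True, a: False, k: False, n: True, e: True, d: False

Unit clause (!d) forces d = False.
Set v = False.
  then (!k || v) forces k = False.
Set q = True.
  then (n || !q || v) forces n = True.
Set a = False.
Set e = True.
All clauses satisfied.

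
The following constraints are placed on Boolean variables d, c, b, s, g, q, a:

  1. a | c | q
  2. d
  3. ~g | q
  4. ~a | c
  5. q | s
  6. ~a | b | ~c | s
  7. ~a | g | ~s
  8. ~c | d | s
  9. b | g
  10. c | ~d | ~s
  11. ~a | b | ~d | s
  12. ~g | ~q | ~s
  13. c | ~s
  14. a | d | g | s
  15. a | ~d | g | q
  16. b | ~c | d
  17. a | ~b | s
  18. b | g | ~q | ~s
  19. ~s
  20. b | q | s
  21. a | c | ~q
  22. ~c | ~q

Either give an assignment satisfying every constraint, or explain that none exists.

Unsatisfiable — no assignment works.

Case d = True:
  (~s) forces s = False.
  (q | s) forces q = True.
  (~c | ~q) forces c = False.
  (~a | c) forces a = False.
  Clause (a | c | ~q) is falsified — contradiction.
Case d = False:
  Clause (d) is falsified — contradiction.
Both cases fail, so the formula is unsatisfiable.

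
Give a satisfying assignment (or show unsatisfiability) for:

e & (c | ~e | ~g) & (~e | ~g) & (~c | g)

Unit clause (e) forces e = True.
In (~e | ~g) only ~g is left, so g = False.
In (~c | g) only ~c is left, so c = False.
Check each clause:
  (e): e holds.
  (c | ~e | ~g): ~g holds.
  (~e | ~g): ~g holds.
  (~c | g): ~c holds.
All clauses satisfied.

c=F, e=T, g=F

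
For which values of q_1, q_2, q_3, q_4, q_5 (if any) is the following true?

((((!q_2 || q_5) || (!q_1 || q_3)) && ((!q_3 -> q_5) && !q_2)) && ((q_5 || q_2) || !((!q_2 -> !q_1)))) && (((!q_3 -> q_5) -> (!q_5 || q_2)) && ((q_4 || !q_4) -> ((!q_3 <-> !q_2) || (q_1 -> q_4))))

q_1=T, q_2=F, q_3=T, q_4=T, q_5=F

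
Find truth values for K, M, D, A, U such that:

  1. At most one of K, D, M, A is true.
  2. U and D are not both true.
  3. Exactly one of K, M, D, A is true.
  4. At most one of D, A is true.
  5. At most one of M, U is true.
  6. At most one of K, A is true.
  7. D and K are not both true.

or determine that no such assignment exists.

K: False, M: True, D: False, A: False, U: False

  (1) {K, D, M, A}: 1 true — at most one ✓
  (2) U=F, D=F — not both ✓
  (3) {K, M, D, A}: 1 true — exactly one ✓
  (4) {D, A}: 0 true — at most one ✓
  (5) {M, U}: 1 true — at most one ✓
  (6) {K, A}: 0 true — at most one ✓
  (7) D=F, K=F — not both ✓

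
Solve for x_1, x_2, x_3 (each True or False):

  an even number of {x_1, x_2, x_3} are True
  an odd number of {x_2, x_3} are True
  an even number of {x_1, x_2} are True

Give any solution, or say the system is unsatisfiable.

x_1=T; x_2=T; x_3=F

{x_1, x_2, x_3}: 2 true → even ✓
{x_2, x_3}: 1 true → odd ✓
{x_1, x_2}: 2 true → even ✓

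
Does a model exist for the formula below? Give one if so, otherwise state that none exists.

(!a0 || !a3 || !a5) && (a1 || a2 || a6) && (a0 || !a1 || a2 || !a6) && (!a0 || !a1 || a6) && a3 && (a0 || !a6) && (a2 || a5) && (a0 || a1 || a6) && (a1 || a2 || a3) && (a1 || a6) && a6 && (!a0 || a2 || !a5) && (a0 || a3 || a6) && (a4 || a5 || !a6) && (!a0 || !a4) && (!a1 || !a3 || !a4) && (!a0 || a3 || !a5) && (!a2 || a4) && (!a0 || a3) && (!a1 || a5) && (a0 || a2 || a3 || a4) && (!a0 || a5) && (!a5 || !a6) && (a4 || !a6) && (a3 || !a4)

Unsatisfiable

Case a3 = True:
  (a6) forces a6 = True.
  (a0 || !a6) forces a0 = True.
  (!a0 || !a3 || !a5) forces a5 = False.
  Clause (!a0 || a5) is falsified — contradiction.
Case a3 = False:
  Clause (a3) is falsified — contradiction.
Both cases fail, so the formula is unsatisfiable.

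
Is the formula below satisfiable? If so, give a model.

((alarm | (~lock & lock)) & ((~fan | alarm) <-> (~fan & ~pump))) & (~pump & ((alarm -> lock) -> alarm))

pump = False; fan = False; lock = False; alarm = True

  (alarm | (~lock & lock)) & ((~fan | alarm) <-> (~fan & ~pump)) = True
    alarm | (~lock & lock) = True
      ~lock & lock = False
        ~lock = True
    (~fan | alarm) <-> (~fan & ~pump) = True
      ~fan | alarm = True
        ~fan = True
      ~fan & ~pump = True
        ~fan = True
        ~pump = True
  ~pump & ((alarm -> lock) -> alarm) = True
    ~pump = True
    (alarm -> lock) -> alarm = True
      alarm -> lock = False
Both conjuncts True, so the formula holds.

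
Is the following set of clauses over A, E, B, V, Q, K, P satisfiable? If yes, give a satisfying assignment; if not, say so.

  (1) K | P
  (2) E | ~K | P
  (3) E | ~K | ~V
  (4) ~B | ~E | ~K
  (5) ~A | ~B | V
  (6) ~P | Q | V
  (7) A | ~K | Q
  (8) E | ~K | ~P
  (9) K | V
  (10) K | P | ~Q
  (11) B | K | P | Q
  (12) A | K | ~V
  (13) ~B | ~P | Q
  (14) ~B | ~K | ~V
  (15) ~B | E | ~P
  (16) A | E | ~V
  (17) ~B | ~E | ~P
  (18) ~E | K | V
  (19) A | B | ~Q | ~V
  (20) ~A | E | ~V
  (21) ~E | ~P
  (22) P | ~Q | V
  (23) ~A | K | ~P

Set A = True.
Try E = False:
  (~A | E | ~V) forces V = False.
  (~A | ~B | V) forces B = False.
  (K | V) forces K = True.
  (E | ~K | P) forces P = True.
  clause (E | ~K | ~P) is falsified — backtrack.
So E = True.
  then (~E | ~P) forces P = False.
  then (K | P) forces K = True.
  then (~B | ~E | ~K) forces B = False.
Set V = True.
Set Q = True.
All clauses satisfied.

A = True, E = True, B = False, V = True, Q = True, K = True, P = False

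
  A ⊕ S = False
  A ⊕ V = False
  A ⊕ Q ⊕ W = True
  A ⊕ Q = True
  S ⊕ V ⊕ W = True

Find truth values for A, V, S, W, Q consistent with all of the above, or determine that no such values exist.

Adding constraints 1, 2, 3, 4, 5 mod 2: every variable appears an even number of times on the left, so the left side is 0.
But the right sides sum to 1 (mod 2). 0 ≠ 1 — the system is inconsistent.

UNSATISFIABLE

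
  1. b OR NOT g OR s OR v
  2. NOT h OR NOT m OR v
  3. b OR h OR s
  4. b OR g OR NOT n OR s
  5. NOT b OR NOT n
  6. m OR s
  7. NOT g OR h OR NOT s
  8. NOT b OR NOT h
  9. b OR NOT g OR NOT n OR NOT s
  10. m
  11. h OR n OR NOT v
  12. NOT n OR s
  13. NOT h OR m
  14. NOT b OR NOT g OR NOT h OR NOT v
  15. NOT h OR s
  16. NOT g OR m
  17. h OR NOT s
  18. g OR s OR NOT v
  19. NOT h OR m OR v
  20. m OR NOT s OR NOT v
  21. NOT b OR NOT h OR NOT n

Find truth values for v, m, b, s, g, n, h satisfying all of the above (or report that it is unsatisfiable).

Unit clause (m) forces m = True.
Set v = True.
Try b = True:
  (NOT b OR NOT n) forces n = False.
  (NOT b OR NOT h) forces h = False.
  clause (h OR n OR NOT v) is falsified — backtrack.
So b = False.
Set s = True.
  then (h OR NOT s) forces h = True.
Set g = False.
Set n = True.
All clauses satisfied.

v: True, m: True, b: False, s: True, g: False, n: True, h: True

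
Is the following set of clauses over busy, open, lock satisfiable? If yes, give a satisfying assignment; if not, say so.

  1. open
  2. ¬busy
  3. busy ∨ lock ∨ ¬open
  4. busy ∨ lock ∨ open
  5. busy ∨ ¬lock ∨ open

Unit clause (open) forces open = True.
Unit clause (¬busy) forces busy = False.
In (busy ∨ lock ∨ ¬open) only lock is left, so lock = True.
Check each clause:
  (open): open holds.
  (¬busy): ¬busy holds.
  (busy ∨ lock ∨ ¬open): lock holds.
  (busy ∨ lock ∨ open): lock holds.
  (busy ∨ ¬lock ∨ open): open holds.
All clauses satisfied.

busy=F; open=T; lock=T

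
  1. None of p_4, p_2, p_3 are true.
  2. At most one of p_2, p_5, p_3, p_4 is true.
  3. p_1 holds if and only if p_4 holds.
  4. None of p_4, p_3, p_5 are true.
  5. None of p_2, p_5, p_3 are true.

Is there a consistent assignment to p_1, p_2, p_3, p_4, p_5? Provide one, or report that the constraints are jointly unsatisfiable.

p_1: False, p_2: False, p_3: False, p_4: False, p_5: False

  (1) {p_4, p_2, p_3}: 0 true — none ✓
  (2) {p_2, p_5, p_3, p_4}: 0 true — at most one ✓
  (3) p_1=F, p_4=F — same ✓
  (4) {p_4, p_3, p_5}: 0 true — none ✓
  (5) {p_2, p_5, p_3}: 0 true — none ✓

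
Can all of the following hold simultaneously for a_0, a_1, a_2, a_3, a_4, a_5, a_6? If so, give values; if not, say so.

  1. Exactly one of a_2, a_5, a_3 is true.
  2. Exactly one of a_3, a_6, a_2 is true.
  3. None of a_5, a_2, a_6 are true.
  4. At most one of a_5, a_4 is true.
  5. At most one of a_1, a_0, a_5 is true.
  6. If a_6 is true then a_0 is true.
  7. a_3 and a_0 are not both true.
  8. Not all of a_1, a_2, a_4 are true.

a_0: False; a_1: False; a_2: False; a_3: True; a_4: True; a_5: False; a_6: False

  (1) {a_2, a_5, a_3}: 1 true — exactly one ✓
  (2) {a_3, a_6, a_2}: 1 true — exactly one ✓
  (3) {a_5, a_2, a_6}: 0 true — none ✓
  (4) {a_5, a_4}: 1 true — at most one ✓
  (5) {a_1, a_0, a_5}: 0 true — at most one ✓
  (6) a_6=F ⇒ a_0: vacuous ✓
  (7) a_3=T, a_0=F — not both ✓
  (8) {a_1, a_2, a_4}: 1/3 true — not all ✓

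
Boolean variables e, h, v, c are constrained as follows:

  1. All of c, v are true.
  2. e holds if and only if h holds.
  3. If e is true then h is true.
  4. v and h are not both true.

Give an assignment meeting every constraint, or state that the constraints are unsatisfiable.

e = False, h = False, v = True, c = True

  (1) {c, v}: all 2 true ✓
  (2) e=F, h=F — same ✓
  (3) e=F ⇒ h: vacuous ✓
  (4) v=T, h=F — not both ✓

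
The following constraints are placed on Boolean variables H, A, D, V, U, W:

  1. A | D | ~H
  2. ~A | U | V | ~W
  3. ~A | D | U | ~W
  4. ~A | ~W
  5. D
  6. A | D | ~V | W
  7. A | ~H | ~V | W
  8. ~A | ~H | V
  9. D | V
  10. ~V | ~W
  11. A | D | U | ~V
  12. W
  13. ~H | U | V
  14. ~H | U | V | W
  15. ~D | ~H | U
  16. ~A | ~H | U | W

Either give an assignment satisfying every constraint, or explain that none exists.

H = False; A = False; D = True; V = False; U = True; W = True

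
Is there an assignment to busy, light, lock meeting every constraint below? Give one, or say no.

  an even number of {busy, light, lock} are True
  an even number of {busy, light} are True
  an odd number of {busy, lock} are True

busy: True; light: True; lock: False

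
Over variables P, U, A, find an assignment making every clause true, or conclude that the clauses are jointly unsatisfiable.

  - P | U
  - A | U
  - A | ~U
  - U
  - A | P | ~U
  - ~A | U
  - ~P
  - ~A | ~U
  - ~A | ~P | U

Case U = True:
  (A | ~U) forces A = True.
  Clause (~A | ~U) is falsified — contradiction.
Case U = False:
  Clause (U) is falsified — contradiction.
Both cases fail, so the formula is unsatisfiable.

Unsatisfiable — no assignment works.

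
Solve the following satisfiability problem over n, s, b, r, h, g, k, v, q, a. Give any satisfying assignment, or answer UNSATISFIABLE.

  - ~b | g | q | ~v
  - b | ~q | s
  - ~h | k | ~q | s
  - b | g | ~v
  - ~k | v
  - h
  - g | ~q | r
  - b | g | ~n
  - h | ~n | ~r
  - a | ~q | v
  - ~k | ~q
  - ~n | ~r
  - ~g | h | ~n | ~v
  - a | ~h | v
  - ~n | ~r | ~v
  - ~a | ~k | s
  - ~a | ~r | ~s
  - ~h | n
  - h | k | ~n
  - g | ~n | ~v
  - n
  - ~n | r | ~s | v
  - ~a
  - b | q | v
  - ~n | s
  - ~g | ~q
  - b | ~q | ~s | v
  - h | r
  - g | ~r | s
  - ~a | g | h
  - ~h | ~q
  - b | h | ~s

Unit clause (h) forces h = True.
In (~h | n) only n is left, so n = True.
Unit clause (~a) forces a = False.
In (~n | s) only s is left, so s = True.
In (~h | ~q) only ~q is left, so q = False.
In (~n | ~r) only ~r is left, so r = False.
In (a | ~h | v) only v is left, so v = True.
In (g | ~n | ~v) only g is left, so g = True.
Set b = False.
Set k = False.
All clauses satisfied.

n=T; s=T; b=F; r=F; h=T; g=T; k=F; v=T; q=F; a=F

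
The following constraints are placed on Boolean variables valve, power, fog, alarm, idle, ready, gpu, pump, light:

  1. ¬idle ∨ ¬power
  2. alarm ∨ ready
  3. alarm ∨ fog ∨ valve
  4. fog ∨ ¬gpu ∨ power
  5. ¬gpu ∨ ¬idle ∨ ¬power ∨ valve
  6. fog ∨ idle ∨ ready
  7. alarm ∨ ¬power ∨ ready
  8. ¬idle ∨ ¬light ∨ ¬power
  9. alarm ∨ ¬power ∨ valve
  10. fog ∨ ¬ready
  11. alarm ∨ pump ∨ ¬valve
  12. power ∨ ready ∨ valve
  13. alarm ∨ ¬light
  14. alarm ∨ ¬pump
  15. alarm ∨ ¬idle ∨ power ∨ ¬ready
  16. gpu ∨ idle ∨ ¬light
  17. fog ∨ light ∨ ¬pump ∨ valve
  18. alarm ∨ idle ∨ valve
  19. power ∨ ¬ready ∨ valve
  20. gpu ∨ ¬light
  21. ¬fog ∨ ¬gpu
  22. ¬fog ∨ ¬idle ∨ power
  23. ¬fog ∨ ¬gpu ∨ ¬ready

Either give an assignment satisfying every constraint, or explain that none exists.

valve=T, power=F, fog=T, alarm=T, idle=F, ready=F, gpu=F, pump=F, light=F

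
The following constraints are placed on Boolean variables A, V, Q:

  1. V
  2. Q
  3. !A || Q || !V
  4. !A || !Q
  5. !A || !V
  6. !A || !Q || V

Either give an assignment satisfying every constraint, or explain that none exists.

A=F, V=T, Q=T

Unit clause (V) forces V = True.
Unit clause (Q) forces Q = True.
In (!A || !Q) only !A is left, so A = False.
All clauses satisfied.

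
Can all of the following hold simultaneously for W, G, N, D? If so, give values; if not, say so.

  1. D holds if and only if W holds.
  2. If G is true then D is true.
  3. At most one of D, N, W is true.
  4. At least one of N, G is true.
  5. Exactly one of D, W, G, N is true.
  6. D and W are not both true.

W = False, G = False, N = True, D = False

  (1) D=F, W=F — same ✓
  (2) G=F ⇒ D: vacuous ✓
  (3) {D, N, W}: 1 true — at most one ✓
  (4) {N, G}: 1 true — at least one ✓
  (5) {D, W, G, N}: 1 true — exactly one ✓
  (6) D=F, W=F — not both ✓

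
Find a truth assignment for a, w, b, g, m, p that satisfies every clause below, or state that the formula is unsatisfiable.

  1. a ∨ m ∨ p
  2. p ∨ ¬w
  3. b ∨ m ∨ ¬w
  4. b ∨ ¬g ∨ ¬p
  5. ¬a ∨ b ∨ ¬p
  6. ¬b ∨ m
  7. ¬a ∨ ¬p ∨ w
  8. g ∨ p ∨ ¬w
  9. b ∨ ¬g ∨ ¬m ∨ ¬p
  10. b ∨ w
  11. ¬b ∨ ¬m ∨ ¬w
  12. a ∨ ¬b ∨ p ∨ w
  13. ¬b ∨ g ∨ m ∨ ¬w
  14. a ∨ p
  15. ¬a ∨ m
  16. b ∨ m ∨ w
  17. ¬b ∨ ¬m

Try a = True:
  (¬a ∨ m) forces m = True.
  (¬b ∨ ¬m) forces b = False.
  (¬a ∨ b ∨ ¬p) forces p = False.
  (p ∨ ¬w) forces w = False.
  clause (b ∨ w) is falsified — backtrack.
So a = False.
  then (a ∨ p) forces p = True.
Set w = True.
Set b = False.
  then (b ∨ m ∨ ¬w) forces m = True.
  then (b ∨ ¬g ∨ ¬p) forces g = False.
All clauses satisfied.

a = False, w = True, b = False, g = False, m = True, p = True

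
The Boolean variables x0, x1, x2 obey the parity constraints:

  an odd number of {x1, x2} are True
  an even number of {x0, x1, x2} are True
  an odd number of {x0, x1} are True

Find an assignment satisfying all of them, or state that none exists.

x0 = True, x1 = False, x2 = True

{x1, x2}: 1 true → odd ✓
{x0, x1, x2}: 2 true → even ✓
{x0, x1}: 1 true → odd ✓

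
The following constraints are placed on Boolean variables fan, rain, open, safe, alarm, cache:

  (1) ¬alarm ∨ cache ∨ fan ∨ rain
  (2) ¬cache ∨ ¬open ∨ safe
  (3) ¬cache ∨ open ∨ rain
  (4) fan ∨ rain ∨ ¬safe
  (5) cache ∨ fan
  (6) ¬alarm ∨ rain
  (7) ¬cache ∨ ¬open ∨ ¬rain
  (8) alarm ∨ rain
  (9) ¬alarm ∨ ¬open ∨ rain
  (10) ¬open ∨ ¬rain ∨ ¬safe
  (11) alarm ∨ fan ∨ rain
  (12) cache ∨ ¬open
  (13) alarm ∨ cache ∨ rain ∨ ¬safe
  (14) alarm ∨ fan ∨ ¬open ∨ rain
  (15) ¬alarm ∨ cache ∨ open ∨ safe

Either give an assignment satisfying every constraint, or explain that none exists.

fan = True; rain = True; open = False; safe = False; alarm = False; cache = False

Set fan = True.
Try rain = False:
  (¬alarm ∨ rain) forces alarm = False.
  clause (alarm ∨ rain) is falsified — backtrack.
So rain = True.
Set open = False.
Set safe = False.
Set alarm = False.
Set cache = False.
All clauses satisfied.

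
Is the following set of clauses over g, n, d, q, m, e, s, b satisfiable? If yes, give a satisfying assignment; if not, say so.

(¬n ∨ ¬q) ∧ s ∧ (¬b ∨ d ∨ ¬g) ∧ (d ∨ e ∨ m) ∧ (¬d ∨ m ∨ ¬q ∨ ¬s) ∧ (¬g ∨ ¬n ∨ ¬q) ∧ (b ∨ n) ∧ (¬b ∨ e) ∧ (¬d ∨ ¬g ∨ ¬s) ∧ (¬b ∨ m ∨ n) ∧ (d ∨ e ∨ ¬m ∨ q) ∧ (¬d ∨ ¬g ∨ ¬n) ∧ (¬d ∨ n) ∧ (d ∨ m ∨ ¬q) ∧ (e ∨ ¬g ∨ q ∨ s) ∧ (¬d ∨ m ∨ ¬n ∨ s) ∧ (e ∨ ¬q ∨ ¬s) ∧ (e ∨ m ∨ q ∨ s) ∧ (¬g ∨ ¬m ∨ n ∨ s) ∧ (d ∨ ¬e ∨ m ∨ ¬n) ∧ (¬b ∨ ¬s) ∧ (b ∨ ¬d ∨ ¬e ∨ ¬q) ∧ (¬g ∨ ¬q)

g=F; n=T; d=T; q=F; m=T; e=T; s=T; b=F

Unit clause (s) forces s = True.
In (¬b ∨ ¬s) only ¬b is left, so b = False.
In (b ∨ n) only n is left, so n = True.
In (¬n ∨ ¬q) only ¬q is left, so q = False.
Set g = False.
Set d = True.
Set m = True.
Set e = True.
All clauses satisfied.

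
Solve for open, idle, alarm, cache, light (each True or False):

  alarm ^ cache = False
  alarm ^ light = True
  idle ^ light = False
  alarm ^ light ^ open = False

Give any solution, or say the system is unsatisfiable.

open = True, idle = False, alarm = True, cache = True, light = False

alarm ^ cache = T ^ T = False ✓
alarm ^ light = T ^ F = True ✓
idle ^ light = F ^ F = False ✓
alarm ^ light ^ open = T ^ F ^ T = False ✓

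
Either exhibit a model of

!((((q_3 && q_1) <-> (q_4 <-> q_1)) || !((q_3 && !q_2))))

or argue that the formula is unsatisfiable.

q_1=F, q_2=F, q_3=T, q_4=F

  !((((q_3 && q_1) <-> (q_4 <-> q_1)) || !((q_3 && !q_2)))) = True
    ((q_3 && q_1) <-> (q_4 <-> q_1)) || !((q_3 && !q_2)) = False
      (q_3 && q_1) <-> (q_4 <-> q_1) = False
        q_3 && q_1 = False
        q_4 <-> q_1 = True
      !((q_3 && !q_2)) = False
        q_3 && !q_2 = True
          !q_2 = True
The formula evaluates to True.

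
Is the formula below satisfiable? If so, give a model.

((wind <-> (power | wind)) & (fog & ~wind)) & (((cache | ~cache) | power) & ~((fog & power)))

wind = False; fog = True; cache = True; power = False

  (wind <-> (power | wind)) & (fog & ~wind) = True
    wind <-> (power | wind) = True
      power | wind = False
    fog & ~wind = True
      ~wind = True
  ((cache | ~cache) | power) & ~((fog & power)) = True
    (cache | ~cache) | power = True
      cache | ~cache = True
        ~cache = False
    ~((fog & power)) = True
      fog & power = False
Both conjuncts True, so the formula holds.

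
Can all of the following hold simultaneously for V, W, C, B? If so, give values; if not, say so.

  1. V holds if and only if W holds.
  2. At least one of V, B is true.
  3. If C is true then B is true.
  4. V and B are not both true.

V = True, W = True, C = False, B = False

  (1) V=T, W=T — same ✓
  (2) {V, B}: 1 true — at least one ✓
  (3) C=F ⇒ B: vacuous ✓
  (4) V=T, B=F — not both ✓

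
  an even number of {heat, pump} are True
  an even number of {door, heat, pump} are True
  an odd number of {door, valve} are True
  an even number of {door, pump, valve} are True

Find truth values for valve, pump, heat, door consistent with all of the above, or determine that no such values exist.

valve = True, pump = True, heat = True, door = False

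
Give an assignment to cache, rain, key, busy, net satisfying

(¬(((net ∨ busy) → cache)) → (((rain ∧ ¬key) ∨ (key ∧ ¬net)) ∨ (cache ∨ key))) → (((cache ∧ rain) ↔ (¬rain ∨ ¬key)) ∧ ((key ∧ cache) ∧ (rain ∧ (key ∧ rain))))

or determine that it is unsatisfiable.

cache=F, rain=F, key=F, busy=F, net=T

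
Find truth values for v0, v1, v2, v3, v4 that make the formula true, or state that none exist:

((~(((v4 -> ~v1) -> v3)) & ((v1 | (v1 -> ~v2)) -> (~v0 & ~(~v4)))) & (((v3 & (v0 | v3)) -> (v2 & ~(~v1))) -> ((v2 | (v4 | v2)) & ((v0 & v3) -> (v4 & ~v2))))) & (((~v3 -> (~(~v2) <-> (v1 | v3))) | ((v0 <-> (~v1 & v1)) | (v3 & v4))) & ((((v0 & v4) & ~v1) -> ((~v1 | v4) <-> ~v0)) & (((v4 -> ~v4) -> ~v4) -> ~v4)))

Unsatisfiable

Case v4 = True: the conjunct ((v4 -> ~v4) -> ~v4) -> ~v4 becomes (False -> False) -> ~True = False.
Case v4 = False: the formula simplifies to ((~v3 & ~((v1 | (v1 -> ~v2)))) & (((v3 & (v0 | v3)) -> (v2 & ~(~v1))) -> ((v2 | v2) & ~((v0 & v3))))) & ((~v3 -> (~(~v2) <-> (v1 | v3))) | (v0 <-> (~v1 & v1))).
  v1 = True: the conjunct ~((v1 | (v1 -> ~v2))) becomes ~((True | ~v2)) = False.
  v1 = False: the conjunct ~((v1 | (v1 -> ~v2))) becomes ~((False | True)) = False.
Both cases fail — unsatisfiable.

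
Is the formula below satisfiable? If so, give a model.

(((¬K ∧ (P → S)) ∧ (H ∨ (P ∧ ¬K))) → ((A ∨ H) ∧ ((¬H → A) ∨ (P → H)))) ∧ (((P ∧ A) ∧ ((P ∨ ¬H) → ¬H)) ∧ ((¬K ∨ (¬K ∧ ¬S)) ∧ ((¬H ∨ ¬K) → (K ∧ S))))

Case K = True: the conjunct ¬K ∨ (¬K ∧ ¬S) becomes ¬True ∨ (False ∧ ¬S) = False.
Case K = False: the conjunct (¬H ∨ ¬K) → (K ∧ S) becomes (¬H ∨ True) → (False ∧ S) = False.
Both cases fail — unsatisfiable.

The formula is unsatisfiable.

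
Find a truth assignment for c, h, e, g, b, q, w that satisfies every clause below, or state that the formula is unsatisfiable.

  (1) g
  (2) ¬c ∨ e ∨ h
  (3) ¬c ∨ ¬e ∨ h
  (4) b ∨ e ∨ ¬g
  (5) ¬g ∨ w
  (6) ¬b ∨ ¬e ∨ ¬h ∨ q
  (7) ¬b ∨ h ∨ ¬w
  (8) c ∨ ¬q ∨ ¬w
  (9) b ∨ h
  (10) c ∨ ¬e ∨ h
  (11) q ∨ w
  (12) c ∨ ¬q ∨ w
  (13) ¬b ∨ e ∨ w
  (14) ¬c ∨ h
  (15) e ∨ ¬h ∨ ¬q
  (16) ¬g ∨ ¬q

Unit clause (g) forces g = True.
In (¬g ∨ w) only w is left, so w = True.
In (¬g ∨ ¬q) only ¬q is left, so q = False.
Set c = False.
Set h = True.
Set e = False.
  then (b ∨ e ∨ ¬g) forces b = True.
All clauses satisfied.

c = False; h = True; e = False; g = True; b = True; q = False; w = True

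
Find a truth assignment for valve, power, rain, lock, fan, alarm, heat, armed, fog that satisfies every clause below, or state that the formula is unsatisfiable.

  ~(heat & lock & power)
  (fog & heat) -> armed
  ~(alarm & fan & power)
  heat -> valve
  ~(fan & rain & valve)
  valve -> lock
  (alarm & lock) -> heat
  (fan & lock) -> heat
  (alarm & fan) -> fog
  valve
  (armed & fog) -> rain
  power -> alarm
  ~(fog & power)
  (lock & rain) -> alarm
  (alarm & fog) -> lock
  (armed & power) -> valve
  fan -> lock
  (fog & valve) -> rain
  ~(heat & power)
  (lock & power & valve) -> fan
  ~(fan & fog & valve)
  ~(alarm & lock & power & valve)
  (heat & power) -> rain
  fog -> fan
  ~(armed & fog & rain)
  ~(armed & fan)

Unit clause (valve) forces valve = True.
In (lock | ~valve) only lock is left, so lock = True.
Try power = True:
  (~heat | ~power) forces heat = False.
  (~fan | heat | ~lock) forces fan = False.
  clause (fan | ~lock | ~power | ~valve) is falsified — backtrack.
So power = False.
Set rain = False.
  then (~fog | rain | ~valve) forces fog = False.
Set fan = False.
Set alarm = True.
  then (~alarm | heat | ~lock) forces heat = True.
Set armed = False.
All clauses satisfied.

valve = True; power = False; rain = False; lock = True; fan = False; alarm = True; heat = True; armed = False; fog = False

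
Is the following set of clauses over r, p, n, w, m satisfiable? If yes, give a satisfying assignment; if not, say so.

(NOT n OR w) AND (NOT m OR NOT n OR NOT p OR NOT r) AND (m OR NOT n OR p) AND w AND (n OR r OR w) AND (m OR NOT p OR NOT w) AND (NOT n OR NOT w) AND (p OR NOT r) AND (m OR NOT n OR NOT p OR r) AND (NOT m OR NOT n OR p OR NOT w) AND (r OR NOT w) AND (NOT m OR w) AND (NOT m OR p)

r = True; p = True; n = False; w = True; m = True

Unit clause (w) forces w = True.
In (NOT n OR NOT w) only NOT n is left, so n = False.
In (r OR NOT w) only r is left, so r = True.
In (p OR NOT r) only p is left, so p = True.
In (m OR NOT p OR NOT w) only m is left, so m = True.
All clauses satisfied.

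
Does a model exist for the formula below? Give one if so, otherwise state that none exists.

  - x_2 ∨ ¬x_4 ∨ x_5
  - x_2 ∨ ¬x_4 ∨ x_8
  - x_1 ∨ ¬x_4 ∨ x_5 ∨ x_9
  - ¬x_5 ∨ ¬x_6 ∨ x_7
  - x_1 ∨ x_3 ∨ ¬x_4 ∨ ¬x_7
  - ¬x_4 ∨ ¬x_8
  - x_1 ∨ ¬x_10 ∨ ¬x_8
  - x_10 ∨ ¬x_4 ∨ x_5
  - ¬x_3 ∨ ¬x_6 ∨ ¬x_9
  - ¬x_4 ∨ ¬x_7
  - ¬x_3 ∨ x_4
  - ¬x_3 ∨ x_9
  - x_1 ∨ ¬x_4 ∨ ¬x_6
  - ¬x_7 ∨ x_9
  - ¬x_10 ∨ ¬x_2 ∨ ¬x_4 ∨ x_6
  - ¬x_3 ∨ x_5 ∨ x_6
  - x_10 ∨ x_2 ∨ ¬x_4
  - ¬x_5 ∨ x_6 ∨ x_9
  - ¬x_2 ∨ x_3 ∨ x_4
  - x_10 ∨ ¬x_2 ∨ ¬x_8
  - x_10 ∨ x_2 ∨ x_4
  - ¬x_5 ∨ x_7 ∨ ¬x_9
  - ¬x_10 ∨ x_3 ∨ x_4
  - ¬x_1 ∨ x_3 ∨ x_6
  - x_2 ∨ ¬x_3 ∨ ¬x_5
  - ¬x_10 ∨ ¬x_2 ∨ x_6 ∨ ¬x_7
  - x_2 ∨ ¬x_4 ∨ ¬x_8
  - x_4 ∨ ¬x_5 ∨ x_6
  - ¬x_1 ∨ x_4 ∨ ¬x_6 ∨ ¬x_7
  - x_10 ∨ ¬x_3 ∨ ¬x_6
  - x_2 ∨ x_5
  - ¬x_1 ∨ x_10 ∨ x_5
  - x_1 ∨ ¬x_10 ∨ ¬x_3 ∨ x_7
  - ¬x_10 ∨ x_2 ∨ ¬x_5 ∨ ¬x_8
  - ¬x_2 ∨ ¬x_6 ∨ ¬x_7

x_1 = True, x_2 = True, x_3 = False, x_4 = True, x_5 = False, x_6 = True, x_7 = False, x_8 = False, x_9 = False, x_10 = True

Set x_1 = True.
Set x_2 = True.
Set x_3 = False.
  then (¬x_2 ∨ x_3 ∨ x_4) forces x_4 = True.
  then (¬x_1 ∨ x_3 ∨ x_6) forces x_6 = True.
  then (¬x_2 ∨ ¬x_6 ∨ ¬x_7) forces x_7 = False.
  then (¬x_5 ∨ ¬x_6 ∨ x_7) forces x_5 = False.
  then (¬x_4 ∨ ¬x_8) forces x_8 = False.
  then (x_10 ∨ ¬x_4 ∨ x_5) forces x_10 = True.
Set x_9 = False.
All clauses satisfied.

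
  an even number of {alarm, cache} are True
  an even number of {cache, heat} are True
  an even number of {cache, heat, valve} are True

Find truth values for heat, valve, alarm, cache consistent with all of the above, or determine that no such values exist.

heat=T; valve=F; alarm=T; cache=T

{alarm, cache}: 2 true → even ✓
{cache, heat}: 2 true → even ✓
{cache, heat, valve}: 2 true → even ✓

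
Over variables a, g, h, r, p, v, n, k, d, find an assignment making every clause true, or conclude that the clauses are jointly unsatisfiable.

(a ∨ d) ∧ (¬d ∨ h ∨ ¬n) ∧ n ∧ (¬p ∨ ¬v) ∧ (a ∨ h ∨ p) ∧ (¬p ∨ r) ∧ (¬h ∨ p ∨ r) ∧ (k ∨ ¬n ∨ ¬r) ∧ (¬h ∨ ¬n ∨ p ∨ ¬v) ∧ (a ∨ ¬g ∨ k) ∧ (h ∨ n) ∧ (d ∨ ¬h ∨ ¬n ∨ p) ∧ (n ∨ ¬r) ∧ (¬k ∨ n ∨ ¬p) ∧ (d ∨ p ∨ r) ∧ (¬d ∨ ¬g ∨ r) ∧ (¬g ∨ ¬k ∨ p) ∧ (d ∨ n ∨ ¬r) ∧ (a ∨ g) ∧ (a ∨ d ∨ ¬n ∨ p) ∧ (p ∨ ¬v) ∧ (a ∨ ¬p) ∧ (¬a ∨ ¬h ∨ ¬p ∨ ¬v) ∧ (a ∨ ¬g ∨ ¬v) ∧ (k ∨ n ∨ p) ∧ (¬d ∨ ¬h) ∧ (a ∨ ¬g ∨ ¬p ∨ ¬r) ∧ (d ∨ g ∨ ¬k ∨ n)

Unit clause (n) forces n = True.
Try a = False:
  (a ∨ d) forces d = True.
  (¬d ∨ h ∨ ¬n) forces h = True.
  clause (¬d ∨ ¬h) is falsified — backtrack.
So a = True.
Set g = True.
Set h = True.
  then (¬d ∨ ¬h) forces d = False.
  then (d ∨ ¬h ∨ ¬n ∨ p) forces p = True.
  then (¬a ∨ ¬h ∨ ¬p ∨ ¬v) forces v = False.
  then (¬p ∨ r) forces r = True.
  then (k ∨ ¬n ∨ ¬r) forces k = True.
All clauses satisfied.

a = True, g = True, h = True, r = True, p = True, v = False, n = True, k = True, d = False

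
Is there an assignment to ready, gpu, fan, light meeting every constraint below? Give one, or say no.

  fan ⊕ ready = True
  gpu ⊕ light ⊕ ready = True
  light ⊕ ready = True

ready: True, gpu: False, fan: False, light: False

fan ⊕ ready = F ⊕ T = True ✓
gpu ⊕ light ⊕ ready = F ⊕ F ⊕ T = True ✓
light ⊕ ready = F ⊕ T = True ✓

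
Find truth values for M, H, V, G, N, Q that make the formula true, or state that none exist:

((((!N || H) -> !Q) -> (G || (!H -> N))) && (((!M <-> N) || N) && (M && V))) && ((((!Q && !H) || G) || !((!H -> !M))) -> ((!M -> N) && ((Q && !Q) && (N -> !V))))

M: True, H: True, V: True, G: False, N: True, Q: False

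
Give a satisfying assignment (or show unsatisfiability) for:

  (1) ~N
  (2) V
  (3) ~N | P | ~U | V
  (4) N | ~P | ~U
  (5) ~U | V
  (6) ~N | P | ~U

Unit clause (~N) forces N = False.
Unit clause (V) forces V = True.
Set P = False.
Set U = True.
Check each clause:
  (~N): ~N holds.
  (V): V holds.
  (~N | P | ~U | V): ~N holds.
  (N | ~P | ~U): ~P holds.
  (~U | V): V holds.
  (~N | P | ~U): ~N holds.
All clauses satisfied.

V = True, N = False, P = False, U = True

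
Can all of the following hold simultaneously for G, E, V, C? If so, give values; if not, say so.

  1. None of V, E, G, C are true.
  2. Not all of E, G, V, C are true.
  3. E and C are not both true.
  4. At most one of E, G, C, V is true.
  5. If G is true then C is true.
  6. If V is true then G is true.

G=F, E=F, V=F, C=F

  (1) {V, E, G, C}: 0 true — none ✓
  (2) {E, G, V, C}: 0/4 true — not all ✓
  (3) E=F, C=F — not both ✓
  (4) {E, G, C, V}: 0 true — at most one ✓
  (5) G=F ⇒ C: vacuous ✓
  (6) V=F ⇒ G: vacuous ✓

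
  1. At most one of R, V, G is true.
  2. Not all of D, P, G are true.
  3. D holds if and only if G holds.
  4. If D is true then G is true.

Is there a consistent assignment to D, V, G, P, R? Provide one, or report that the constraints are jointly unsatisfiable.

D=F, V=F, G=F, P=T, R=F

  (1) {R, V, G}: 0 true — at most one ✓
  (2) {D, P, G}: 1/3 true — not all ✓
  (3) D=F, G=F — same ✓
  (4) D=F ⇒ G: vacuous ✓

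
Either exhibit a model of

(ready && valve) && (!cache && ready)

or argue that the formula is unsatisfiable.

ready: True, valve: True, cache: False

  ready && valve = True
  !cache && ready = True
    !cache = True
Both conjuncts True, so the formula holds.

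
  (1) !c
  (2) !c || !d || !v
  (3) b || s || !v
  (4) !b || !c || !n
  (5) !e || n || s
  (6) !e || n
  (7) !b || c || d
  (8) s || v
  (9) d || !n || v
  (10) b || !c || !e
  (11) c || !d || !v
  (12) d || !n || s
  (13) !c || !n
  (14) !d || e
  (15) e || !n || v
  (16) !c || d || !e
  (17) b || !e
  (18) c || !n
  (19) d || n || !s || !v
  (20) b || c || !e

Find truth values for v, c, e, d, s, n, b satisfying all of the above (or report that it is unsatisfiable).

Unit clause (!c) forces c = False.
In (c || !n) only !n is left, so n = False.
In (!e || n) only !e is left, so e = False.
In (!d || e) only !d is left, so d = False.
In (!b || c || d) only !b is left, so b = False.
Try v = True:
  (b || s || !v) forces s = True.
  clause (d || n || !s || !v) is falsified — backtrack.
So v = False.
  then (s || v) forces s = True.
All clauses satisfied.

v: False, c: False, e: False, d: False, s: True, n: False, b: False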